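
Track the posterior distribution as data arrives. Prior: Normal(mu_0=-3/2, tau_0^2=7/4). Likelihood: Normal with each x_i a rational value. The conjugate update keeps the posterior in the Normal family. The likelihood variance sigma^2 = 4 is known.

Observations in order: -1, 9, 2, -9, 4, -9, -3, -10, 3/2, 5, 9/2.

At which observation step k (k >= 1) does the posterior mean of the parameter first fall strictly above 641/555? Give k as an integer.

k = 3

obs 1: x=-1 → posterior Normal(-31/23, 28/23)
obs 2: x=9 → posterior Normal(16/15, 14/15)
obs 3: x=2 → posterior Normal(46/37, 28/37)
obs 4: x=-9 → posterior Normal(-17/44, 7/11)
obs 5: x=4 → posterior Normal(11/51, 28/51)
obs 6: x=-9 → posterior Normal(-26/29, 14/29)
obs 7: x=-3 → posterior Normal(-73/65, 28/65)
obs 8: x=-10 → posterior Normal(-143/72, 7/18)
obs 9: x=3/2 → posterior Normal(-265/158, 28/79)
obs 10: x=5 → posterior Normal(-195/172, 14/43)
obs 11: x=9/2 → posterior Normal(-22/31, 28/93)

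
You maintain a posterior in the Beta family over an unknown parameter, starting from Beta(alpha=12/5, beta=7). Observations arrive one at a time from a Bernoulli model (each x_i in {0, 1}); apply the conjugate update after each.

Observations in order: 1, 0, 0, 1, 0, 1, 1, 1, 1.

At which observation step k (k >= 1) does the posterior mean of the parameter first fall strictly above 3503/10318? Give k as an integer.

obs 1: x=1 → posterior Beta(17/5, 7)
obs 2: x=0 → posterior Beta(17/5, 8)
obs 3: x=0 → posterior Beta(17/5, 9)
obs 4: x=1 → posterior Beta(22/5, 9)
obs 5: x=0 → posterior Beta(22/5, 10)
obs 6: x=1 → posterior Beta(27/5, 10)
obs 7: x=1 → posterior Beta(32/5, 10)
obs 8: x=1 → posterior Beta(37/5, 10)
obs 9: x=1 → posterior Beta(42/5, 10)

k = 6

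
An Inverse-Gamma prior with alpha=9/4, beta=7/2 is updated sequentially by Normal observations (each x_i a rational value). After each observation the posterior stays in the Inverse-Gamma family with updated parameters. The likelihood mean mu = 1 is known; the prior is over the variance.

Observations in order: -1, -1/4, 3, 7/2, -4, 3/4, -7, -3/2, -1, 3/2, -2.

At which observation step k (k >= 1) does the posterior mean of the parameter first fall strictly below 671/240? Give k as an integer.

k = 2

obs 1: x=-1 → posterior Inverse-Gamma(11/4, 11/2)
obs 2: x=-1/4 → posterior Inverse-Gamma(13/4, 201/32)
obs 3: x=3 → posterior Inverse-Gamma(15/4, 265/32)
obs 4: x=7/2 → posterior Inverse-Gamma(17/4, 365/32)
obs 5: x=-4 → posterior Inverse-Gamma(19/4, 765/32)
obs 6: x=3/4 → posterior Inverse-Gamma(21/4, 383/16)
obs 7: x=-7 → posterior Inverse-Gamma(23/4, 895/16)
obs 8: x=-3/2 → posterior Inverse-Gamma(25/4, 945/16)
obs 9: x=-1 → posterior Inverse-Gamma(27/4, 977/16)
obs 10: x=3/2 → posterior Inverse-Gamma(29/4, 979/16)
obs 11: x=-2 → posterior Inverse-Gamma(31/4, 1051/16)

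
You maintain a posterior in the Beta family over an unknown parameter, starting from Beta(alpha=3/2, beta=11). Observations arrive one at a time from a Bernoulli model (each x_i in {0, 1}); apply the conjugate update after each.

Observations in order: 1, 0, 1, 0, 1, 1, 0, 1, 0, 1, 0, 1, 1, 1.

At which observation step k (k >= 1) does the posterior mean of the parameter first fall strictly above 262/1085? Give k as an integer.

k = 5

obs 1: x=1 → posterior Beta(5/2, 11)
obs 2: x=0 → posterior Beta(5/2, 12)
obs 3: x=1 → posterior Beta(7/2, 12)
obs 4: x=0 → posterior Beta(7/2, 13)
obs 5: x=1 → posterior Beta(9/2, 13)
obs 6: x=1 → posterior Beta(11/2, 13)
obs 7: x=0 → posterior Beta(11/2, 14)
obs 8: x=1 → posterior Beta(13/2, 14)
obs 9: x=0 → posterior Beta(13/2, 15)
obs 10: x=1 → posterior Beta(15/2, 15)
obs 11: x=0 → posterior Beta(15/2, 16)
obs 12: x=1 → posterior Beta(17/2, 16)
obs 13: x=1 → posterior Beta(19/2, 16)
obs 14: x=1 → posterior Beta(21/2, 16)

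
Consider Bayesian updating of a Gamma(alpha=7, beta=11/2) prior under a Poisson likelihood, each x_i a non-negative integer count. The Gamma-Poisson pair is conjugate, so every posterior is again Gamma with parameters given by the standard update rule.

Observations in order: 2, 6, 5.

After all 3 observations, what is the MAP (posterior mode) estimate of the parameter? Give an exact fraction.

38/17

obs 1: x=2 → posterior Gamma(9, 13/2)
obs 2: x=6 → posterior Gamma(15, 15/2)
obs 3: x=5 → posterior Gamma(20, 17/2)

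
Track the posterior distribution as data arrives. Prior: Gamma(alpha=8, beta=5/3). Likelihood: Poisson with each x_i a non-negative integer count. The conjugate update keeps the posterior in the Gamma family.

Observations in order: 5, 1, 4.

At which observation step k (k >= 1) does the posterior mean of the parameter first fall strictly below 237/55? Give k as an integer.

k = 2

obs 1: x=5 → posterior Gamma(13, 8/3)
obs 2: x=1 → posterior Gamma(14, 11/3)
obs 3: x=4 → posterior Gamma(18, 14/3)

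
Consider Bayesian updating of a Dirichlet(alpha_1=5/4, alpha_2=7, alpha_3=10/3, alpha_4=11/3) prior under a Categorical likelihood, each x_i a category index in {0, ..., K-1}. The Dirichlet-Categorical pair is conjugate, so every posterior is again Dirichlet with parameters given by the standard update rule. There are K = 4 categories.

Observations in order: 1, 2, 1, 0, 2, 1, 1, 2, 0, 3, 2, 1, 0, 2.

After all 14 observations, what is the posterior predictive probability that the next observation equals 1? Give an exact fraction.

obs 1: x=1 → posterior Dirichlet(5/4, 8, 10/3, 11/3)
obs 2: x=2 → posterior Dirichlet(5/4, 8, 13/3, 11/3)
obs 3: x=1 → posterior Dirichlet(5/4, 9, 13/3, 11/3)
obs 4: x=0 → posterior Dirichlet(9/4, 9, 13/3, 11/3)
obs 5: x=2 → posterior Dirichlet(9/4, 9, 16/3, 11/3)
obs 6: x=1 → posterior Dirichlet(9/4, 10, 16/3, 11/3)
obs 7: x=1 → posterior Dirichlet(9/4, 11, 16/3, 11/3)
obs 8: x=2 → posterior Dirichlet(9/4, 11, 19/3, 11/3)
obs 9: x=0 → posterior Dirichlet(13/4, 11, 19/3, 11/3)
obs 10: x=3 → posterior Dirichlet(13/4, 11, 19/3, 14/3)
obs 11: x=2 → posterior Dirichlet(13/4, 11, 22/3, 14/3)
obs 12: x=1 → posterior Dirichlet(13/4, 12, 22/3, 14/3)
obs 13: x=0 → posterior Dirichlet(17/4, 12, 22/3, 14/3)
obs 14: x=2 → posterior Dirichlet(17/4, 12, 25/3, 14/3)

16/39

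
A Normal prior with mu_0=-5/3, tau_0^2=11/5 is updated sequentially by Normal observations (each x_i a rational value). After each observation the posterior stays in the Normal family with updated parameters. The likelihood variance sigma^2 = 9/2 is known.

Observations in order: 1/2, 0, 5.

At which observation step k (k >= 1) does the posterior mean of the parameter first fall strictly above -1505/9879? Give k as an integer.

obs 1: x=1/2 → posterior Normal(-64/67, 99/67)
obs 2: x=0 → posterior Normal(-64/89, 99/89)
obs 3: x=5 → posterior Normal(46/111, 33/37)

k = 3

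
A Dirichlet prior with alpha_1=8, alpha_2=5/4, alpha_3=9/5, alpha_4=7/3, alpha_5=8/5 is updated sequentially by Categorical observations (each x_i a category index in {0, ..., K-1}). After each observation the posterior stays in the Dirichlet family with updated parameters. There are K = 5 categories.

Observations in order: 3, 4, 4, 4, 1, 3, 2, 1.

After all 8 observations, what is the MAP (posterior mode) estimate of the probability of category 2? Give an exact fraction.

108/1079

obs 1: x=3 → posterior Dirichlet(8, 5/4, 9/5, 10/3, 8/5)
obs 2: x=4 → posterior Dirichlet(8, 5/4, 9/5, 10/3, 13/5)
obs 3: x=4 → posterior Dirichlet(8, 5/4, 9/5, 10/3, 18/5)
obs 4: x=4 → posterior Dirichlet(8, 5/4, 9/5, 10/3, 23/5)
obs 5: x=1 → posterior Dirichlet(8, 9/4, 9/5, 10/3, 23/5)
obs 6: x=3 → posterior Dirichlet(8, 9/4, 9/5, 13/3, 23/5)
obs 7: x=2 → posterior Dirichlet(8, 9/4, 14/5, 13/3, 23/5)
obs 8: x=1 → posterior Dirichlet(8, 13/4, 14/5, 13/3, 23/5)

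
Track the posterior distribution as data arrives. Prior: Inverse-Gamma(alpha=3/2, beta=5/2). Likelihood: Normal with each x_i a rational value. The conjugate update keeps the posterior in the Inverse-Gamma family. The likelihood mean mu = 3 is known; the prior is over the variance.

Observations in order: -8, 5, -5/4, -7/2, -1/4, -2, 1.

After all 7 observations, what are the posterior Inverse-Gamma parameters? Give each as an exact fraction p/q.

alpha=5, beta=1839/16

obs 1: x=-8 → posterior Inverse-Gamma(2, 63)
obs 2: x=5 → posterior Inverse-Gamma(5/2, 65)
obs 3: x=-5/4 → posterior Inverse-Gamma(3, 2369/32)
obs 4: x=-7/2 → posterior Inverse-Gamma(7/2, 3045/32)
obs 5: x=-1/4 → posterior Inverse-Gamma(4, 1607/16)
obs 6: x=-2 → posterior Inverse-Gamma(9/2, 1807/16)
obs 7: x=1 → posterior Inverse-Gamma(5, 1839/16)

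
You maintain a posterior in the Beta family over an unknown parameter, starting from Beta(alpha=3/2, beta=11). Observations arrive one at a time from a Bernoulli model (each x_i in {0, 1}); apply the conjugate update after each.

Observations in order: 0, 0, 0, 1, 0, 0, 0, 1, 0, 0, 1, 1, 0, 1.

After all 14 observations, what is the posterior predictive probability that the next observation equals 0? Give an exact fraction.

obs 1: x=0 → posterior Beta(3/2, 12)
obs 2: x=0 → posterior Beta(3/2, 13)
obs 3: x=0 → posterior Beta(3/2, 14)
obs 4: x=1 → posterior Beta(5/2, 14)
obs 5: x=0 → posterior Beta(5/2, 15)
obs 6: x=0 → posterior Beta(5/2, 16)
obs 7: x=0 → posterior Beta(5/2, 17)
obs 8: x=1 → posterior Beta(7/2, 17)
obs 9: x=0 → posterior Beta(7/2, 18)
obs 10: x=0 → posterior Beta(7/2, 19)
obs 11: x=1 → posterior Beta(9/2, 19)
obs 12: x=1 → posterior Beta(11/2, 19)
obs 13: x=0 → posterior Beta(11/2, 20)
obs 14: x=1 → posterior Beta(13/2, 20)

40/53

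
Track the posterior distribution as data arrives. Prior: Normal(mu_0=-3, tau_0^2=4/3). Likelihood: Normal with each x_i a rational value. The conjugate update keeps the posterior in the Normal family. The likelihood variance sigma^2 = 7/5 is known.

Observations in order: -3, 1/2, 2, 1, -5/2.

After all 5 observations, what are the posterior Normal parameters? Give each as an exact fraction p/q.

obs 1: x=-3 → posterior Normal(-3, 28/41)
obs 2: x=1/2 → posterior Normal(-113/61, 28/61)
obs 3: x=2 → posterior Normal(-73/81, 28/81)
obs 4: x=1 → posterior Normal(-53/101, 28/101)
obs 5: x=-5/2 → posterior Normal(-103/121, 28/121)

mu_0=-103/121, tau_0^2=28/121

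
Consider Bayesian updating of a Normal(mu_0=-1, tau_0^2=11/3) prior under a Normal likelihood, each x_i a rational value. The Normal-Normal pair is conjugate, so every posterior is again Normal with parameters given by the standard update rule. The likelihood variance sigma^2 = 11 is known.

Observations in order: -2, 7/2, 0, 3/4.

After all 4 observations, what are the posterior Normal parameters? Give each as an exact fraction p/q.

mu_0=-3/28, tau_0^2=11/7

obs 1: x=-2 → posterior Normal(-5/4, 11/4)
obs 2: x=7/2 → posterior Normal(-3/10, 11/5)
obs 3: x=0 → posterior Normal(-1/4, 11/6)
obs 4: x=3/4 → posterior Normal(-3/28, 11/7)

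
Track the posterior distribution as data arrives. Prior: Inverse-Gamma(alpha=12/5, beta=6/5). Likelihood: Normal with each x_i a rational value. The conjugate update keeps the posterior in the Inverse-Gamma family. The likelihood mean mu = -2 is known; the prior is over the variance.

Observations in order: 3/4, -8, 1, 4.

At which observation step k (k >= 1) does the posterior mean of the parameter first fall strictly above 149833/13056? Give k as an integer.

k = 4

obs 1: x=3/4 → posterior Inverse-Gamma(29/10, 797/160)
obs 2: x=-8 → posterior Inverse-Gamma(17/5, 3677/160)
obs 3: x=1 → posterior Inverse-Gamma(39/10, 4397/160)
obs 4: x=4 → posterior Inverse-Gamma(22/5, 7277/160)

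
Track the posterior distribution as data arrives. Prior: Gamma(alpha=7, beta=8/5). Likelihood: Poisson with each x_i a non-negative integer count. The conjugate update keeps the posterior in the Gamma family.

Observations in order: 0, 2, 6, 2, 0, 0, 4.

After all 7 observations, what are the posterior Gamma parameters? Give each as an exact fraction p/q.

alpha=21, beta=43/5

obs 1: x=0 → posterior Gamma(7, 13/5)
obs 2: x=2 → posterior Gamma(9, 18/5)
obs 3: x=6 → posterior Gamma(15, 23/5)
obs 4: x=2 → posterior Gamma(17, 28/5)
obs 5: x=0 → posterior Gamma(17, 33/5)
obs 6: x=0 → posterior Gamma(17, 38/5)
obs 7: x=4 → posterior Gamma(21, 43/5)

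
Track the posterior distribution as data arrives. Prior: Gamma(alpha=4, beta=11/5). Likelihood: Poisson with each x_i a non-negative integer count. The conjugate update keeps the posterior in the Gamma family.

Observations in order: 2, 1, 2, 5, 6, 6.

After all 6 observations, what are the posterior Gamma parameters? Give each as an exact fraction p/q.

alpha=26, beta=41/5

obs 1: x=2 → posterior Gamma(6, 16/5)
obs 2: x=1 → posterior Gamma(7, 21/5)
obs 3: x=2 → posterior Gamma(9, 26/5)
obs 4: x=5 → posterior Gamma(14, 31/5)
obs 5: x=6 → posterior Gamma(20, 36/5)
obs 6: x=6 → posterior Gamma(26, 41/5)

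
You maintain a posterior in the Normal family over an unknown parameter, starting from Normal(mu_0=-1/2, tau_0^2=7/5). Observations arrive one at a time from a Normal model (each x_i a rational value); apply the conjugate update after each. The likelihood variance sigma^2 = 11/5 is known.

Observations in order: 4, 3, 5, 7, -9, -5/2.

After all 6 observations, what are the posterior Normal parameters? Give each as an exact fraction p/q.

mu_0=47/53, tau_0^2=77/265

obs 1: x=4 → posterior Normal(5/4, 77/90)
obs 2: x=3 → posterior Normal(87/50, 77/125)
obs 3: x=5 → posterior Normal(157/64, 77/160)
obs 4: x=7 → posterior Normal(85/26, 77/195)
obs 5: x=-9 → posterior Normal(129/92, 77/230)
obs 6: x=-5/2 → posterior Normal(47/53, 77/265)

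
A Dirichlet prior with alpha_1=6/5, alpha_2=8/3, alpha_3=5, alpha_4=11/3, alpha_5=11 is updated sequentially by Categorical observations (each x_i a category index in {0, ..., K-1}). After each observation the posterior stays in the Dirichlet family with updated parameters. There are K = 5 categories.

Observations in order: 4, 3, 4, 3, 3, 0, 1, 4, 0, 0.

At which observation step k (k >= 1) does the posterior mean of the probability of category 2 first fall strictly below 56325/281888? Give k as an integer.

obs 1: x=4 → posterior Dirichlet(6/5, 8/3, 5, 11/3, 12)
obs 2: x=3 → posterior Dirichlet(6/5, 8/3, 5, 14/3, 12)
obs 3: x=4 → posterior Dirichlet(6/5, 8/3, 5, 14/3, 13)
obs 4: x=3 → posterior Dirichlet(6/5, 8/3, 5, 17/3, 13)
obs 5: x=3 → posterior Dirichlet(6/5, 8/3, 5, 20/3, 13)
obs 6: x=0 → posterior Dirichlet(11/5, 8/3, 5, 20/3, 13)
obs 7: x=1 → posterior Dirichlet(11/5, 11/3, 5, 20/3, 13)
obs 8: x=4 → posterior Dirichlet(11/5, 11/3, 5, 20/3, 14)
obs 9: x=0 → posterior Dirichlet(16/5, 11/3, 5, 20/3, 14)
obs 10: x=0 → posterior Dirichlet(21/5, 11/3, 5, 20/3, 14)

k = 2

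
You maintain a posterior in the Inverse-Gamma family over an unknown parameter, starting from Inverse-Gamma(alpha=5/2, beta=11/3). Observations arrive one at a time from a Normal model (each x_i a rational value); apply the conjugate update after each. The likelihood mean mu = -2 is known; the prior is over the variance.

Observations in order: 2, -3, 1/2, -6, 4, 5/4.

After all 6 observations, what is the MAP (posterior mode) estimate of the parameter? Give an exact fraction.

4471/624

obs 1: x=2 → posterior Inverse-Gamma(3, 35/3)
obs 2: x=-3 → posterior Inverse-Gamma(7/2, 73/6)
obs 3: x=1/2 → posterior Inverse-Gamma(4, 367/24)
obs 4: x=-6 → posterior Inverse-Gamma(9/2, 559/24)
obs 5: x=4 → posterior Inverse-Gamma(5, 991/24)
obs 6: x=5/4 → posterior Inverse-Gamma(11/2, 4471/96)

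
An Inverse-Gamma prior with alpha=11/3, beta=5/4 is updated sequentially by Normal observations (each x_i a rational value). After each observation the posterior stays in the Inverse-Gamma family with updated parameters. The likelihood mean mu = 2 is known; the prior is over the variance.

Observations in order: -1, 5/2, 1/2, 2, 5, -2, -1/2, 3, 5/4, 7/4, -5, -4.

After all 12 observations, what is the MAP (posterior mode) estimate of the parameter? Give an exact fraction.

3165/512

obs 1: x=-1 → posterior Inverse-Gamma(25/6, 23/4)
obs 2: x=5/2 → posterior Inverse-Gamma(14/3, 47/8)
obs 3: x=1/2 → posterior Inverse-Gamma(31/6, 7)
obs 4: x=2 → posterior Inverse-Gamma(17/3, 7)
obs 5: x=5 → posterior Inverse-Gamma(37/6, 23/2)
obs 6: x=-2 → posterior Inverse-Gamma(20/3, 39/2)
obs 7: x=-1/2 → posterior Inverse-Gamma(43/6, 181/8)
obs 8: x=3 → posterior Inverse-Gamma(23/3, 185/8)
obs 9: x=5/4 → posterior Inverse-Gamma(49/6, 749/32)
obs 10: x=7/4 → posterior Inverse-Gamma(26/3, 375/16)
obs 11: x=-5 → posterior Inverse-Gamma(55/6, 767/16)
obs 12: x=-4 → posterior Inverse-Gamma(29/3, 1055/16)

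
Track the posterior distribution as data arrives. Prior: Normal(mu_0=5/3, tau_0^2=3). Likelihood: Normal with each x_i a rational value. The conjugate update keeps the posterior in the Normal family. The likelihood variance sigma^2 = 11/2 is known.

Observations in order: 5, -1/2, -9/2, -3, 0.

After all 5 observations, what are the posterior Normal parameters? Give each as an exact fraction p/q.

obs 1: x=5 → posterior Normal(145/51, 33/17)
obs 2: x=-1/2 → posterior Normal(136/69, 33/23)
obs 3: x=-9/2 → posterior Normal(55/87, 33/29)
obs 4: x=-3 → posterior Normal(1/105, 33/35)
obs 5: x=0 → posterior Normal(1/123, 33/41)

mu_0=1/123, tau_0^2=33/41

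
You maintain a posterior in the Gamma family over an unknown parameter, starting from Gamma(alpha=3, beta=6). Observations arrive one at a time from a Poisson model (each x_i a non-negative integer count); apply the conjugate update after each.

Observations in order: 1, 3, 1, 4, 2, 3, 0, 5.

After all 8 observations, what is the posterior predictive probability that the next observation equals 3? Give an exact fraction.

33191531600232181918286741504/252511682940423488616943359375

obs 1: x=1 → posterior Gamma(4, 7)
obs 2: x=3 → posterior Gamma(7, 8)
obs 3: x=1 → posterior Gamma(8, 9)
obs 4: x=4 → posterior Gamma(12, 10)
obs 5: x=2 → posterior Gamma(14, 11)
obs 6: x=3 → posterior Gamma(17, 12)
obs 7: x=0 → posterior Gamma(17, 13)
obs 8: x=5 → posterior Gamma(22, 14)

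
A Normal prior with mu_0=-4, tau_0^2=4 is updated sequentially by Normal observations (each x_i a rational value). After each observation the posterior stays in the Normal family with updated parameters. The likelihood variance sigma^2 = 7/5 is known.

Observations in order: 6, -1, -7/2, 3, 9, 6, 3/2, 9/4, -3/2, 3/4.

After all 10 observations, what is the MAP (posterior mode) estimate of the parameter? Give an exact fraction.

422/207

obs 1: x=6 → posterior Normal(92/27, 28/27)
obs 2: x=-1 → posterior Normal(72/47, 28/47)
obs 3: x=-7/2 → posterior Normal(2/67, 28/67)
obs 4: x=3 → posterior Normal(62/87, 28/87)
obs 5: x=9 → posterior Normal(242/107, 28/107)
obs 6: x=6 → posterior Normal(362/127, 28/127)
obs 7: x=3/2 → posterior Normal(8/3, 4/21)
obs 8: x=9/4 → posterior Normal(437/167, 28/167)
obs 9: x=-3/2 → posterior Normal(37/17, 28/187)
obs 10: x=3/4 → posterior Normal(422/207, 28/207)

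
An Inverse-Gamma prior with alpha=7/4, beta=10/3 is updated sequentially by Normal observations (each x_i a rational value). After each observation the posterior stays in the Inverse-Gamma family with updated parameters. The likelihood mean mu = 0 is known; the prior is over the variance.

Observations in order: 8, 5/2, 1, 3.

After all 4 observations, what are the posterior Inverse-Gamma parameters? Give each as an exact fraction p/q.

obs 1: x=8 → posterior Inverse-Gamma(9/4, 106/3)
obs 2: x=5/2 → posterior Inverse-Gamma(11/4, 923/24)
obs 3: x=1 → posterior Inverse-Gamma(13/4, 935/24)
obs 4: x=3 → posterior Inverse-Gamma(15/4, 1043/24)

alpha=15/4, beta=1043/24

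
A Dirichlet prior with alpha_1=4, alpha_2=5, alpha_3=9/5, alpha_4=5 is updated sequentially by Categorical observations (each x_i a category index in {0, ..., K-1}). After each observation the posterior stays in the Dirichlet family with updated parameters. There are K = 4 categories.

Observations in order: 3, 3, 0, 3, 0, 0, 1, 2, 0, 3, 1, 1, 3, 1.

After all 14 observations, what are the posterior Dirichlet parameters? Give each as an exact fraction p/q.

alpha_1=8, alpha_2=9, alpha_3=14/5, alpha_4=10

obs 1: x=3 → posterior Dirichlet(4, 5, 9/5, 6)
obs 2: x=3 → posterior Dirichlet(4, 5, 9/5, 7)
obs 3: x=0 → posterior Dirichlet(5, 5, 9/5, 7)
obs 4: x=3 → posterior Dirichlet(5, 5, 9/5, 8)
obs 5: x=0 → posterior Dirichlet(6, 5, 9/5, 8)
obs 6: x=0 → posterior Dirichlet(7, 5, 9/5, 8)
obs 7: x=1 → posterior Dirichlet(7, 6, 9/5, 8)
obs 8: x=2 → posterior Dirichlet(7, 6, 14/5, 8)
obs 9: x=0 → posterior Dirichlet(8, 6, 14/5, 8)
obs 10: x=3 → posterior Dirichlet(8, 6, 14/5, 9)
obs 11: x=1 → posterior Dirichlet(8, 7, 14/5, 9)
obs 12: x=1 → posterior Dirichlet(8, 8, 14/5, 9)
obs 13: x=3 → posterior Dirichlet(8, 8, 14/5, 10)
obs 14: x=1 → posterior Dirichlet(8, 9, 14/5, 10)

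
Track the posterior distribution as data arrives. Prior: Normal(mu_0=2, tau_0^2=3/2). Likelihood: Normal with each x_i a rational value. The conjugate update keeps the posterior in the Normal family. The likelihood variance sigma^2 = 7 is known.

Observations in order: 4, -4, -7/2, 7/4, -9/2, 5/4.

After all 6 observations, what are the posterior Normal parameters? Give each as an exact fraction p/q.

mu_0=13/32, tau_0^2=21/32

obs 1: x=4 → posterior Normal(40/17, 21/17)
obs 2: x=-4 → posterior Normal(7/5, 21/20)
obs 3: x=-7/2 → posterior Normal(35/46, 21/23)
obs 4: x=7/4 → posterior Normal(7/8, 21/26)
obs 5: x=-9/2 → posterior Normal(37/116, 21/29)
obs 6: x=5/4 → posterior Normal(13/32, 21/32)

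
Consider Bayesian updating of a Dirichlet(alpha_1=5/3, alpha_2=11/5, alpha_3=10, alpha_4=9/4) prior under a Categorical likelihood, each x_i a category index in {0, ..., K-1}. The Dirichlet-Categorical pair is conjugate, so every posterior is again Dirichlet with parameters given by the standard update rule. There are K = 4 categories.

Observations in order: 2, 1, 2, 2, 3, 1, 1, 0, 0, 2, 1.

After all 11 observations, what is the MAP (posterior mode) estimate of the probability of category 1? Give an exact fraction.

312/1387

obs 1: x=2 → posterior Dirichlet(5/3, 11/5, 11, 9/4)
obs 2: x=1 → posterior Dirichlet(5/3, 16/5, 11, 9/4)
obs 3: x=2 → posterior Dirichlet(5/3, 16/5, 12, 9/4)
obs 4: x=2 → posterior Dirichlet(5/3, 16/5, 13, 9/4)
obs 5: x=3 → posterior Dirichlet(5/3, 16/5, 13, 13/4)
obs 6: x=1 → posterior Dirichlet(5/3, 21/5, 13, 13/4)
obs 7: x=1 → posterior Dirichlet(5/3, 26/5, 13, 13/4)
obs 8: x=0 → posterior Dirichlet(8/3, 26/5, 13, 13/4)
obs 9: x=0 → posterior Dirichlet(11/3, 26/5, 13, 13/4)
obs 10: x=2 → posterior Dirichlet(11/3, 26/5, 14, 13/4)
obs 11: x=1 → posterior Dirichlet(11/3, 31/5, 14, 13/4)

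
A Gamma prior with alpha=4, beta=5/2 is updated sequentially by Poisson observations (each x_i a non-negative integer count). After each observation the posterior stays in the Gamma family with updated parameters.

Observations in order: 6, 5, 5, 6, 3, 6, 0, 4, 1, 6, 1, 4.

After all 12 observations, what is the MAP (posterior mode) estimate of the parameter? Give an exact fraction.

100/29

obs 1: x=6 → posterior Gamma(10, 7/2)
obs 2: x=5 → posterior Gamma(15, 9/2)
obs 3: x=5 → posterior Gamma(20, 11/2)
obs 4: x=6 → posterior Gamma(26, 13/2)
obs 5: x=3 → posterior Gamma(29, 15/2)
obs 6: x=6 → posterior Gamma(35, 17/2)
obs 7: x=0 → posterior Gamma(35, 19/2)
obs 8: x=4 → posterior Gamma(39, 21/2)
obs 9: x=1 → posterior Gamma(40, 23/2)
obs 10: x=6 → posterior Gamma(46, 25/2)
obs 11: x=1 → posterior Gamma(47, 27/2)
obs 12: x=4 → posterior Gamma(51, 29/2)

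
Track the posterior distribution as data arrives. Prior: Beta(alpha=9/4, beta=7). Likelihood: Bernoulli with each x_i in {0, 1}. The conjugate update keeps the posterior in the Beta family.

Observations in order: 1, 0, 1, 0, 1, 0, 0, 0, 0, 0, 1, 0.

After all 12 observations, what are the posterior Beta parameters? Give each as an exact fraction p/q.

obs 1: x=1 → posterior Beta(13/4, 7)
obs 2: x=0 → posterior Beta(13/4, 8)
obs 3: x=1 → posterior Beta(17/4, 8)
obs 4: x=0 → posterior Beta(17/4, 9)
obs 5: x=1 → posterior Beta(21/4, 9)
obs 6: x=0 → posterior Beta(21/4, 10)
obs 7: x=0 → posterior Beta(21/4, 11)
obs 8: x=0 → posterior Beta(21/4, 12)
obs 9: x=0 → posterior Beta(21/4, 13)
obs 10: x=0 → posterior Beta(21/4, 14)
obs 11: x=1 → posterior Beta(25/4, 14)
obs 12: x=0 → posterior Beta(25/4, 15)

alpha=25/4, beta=15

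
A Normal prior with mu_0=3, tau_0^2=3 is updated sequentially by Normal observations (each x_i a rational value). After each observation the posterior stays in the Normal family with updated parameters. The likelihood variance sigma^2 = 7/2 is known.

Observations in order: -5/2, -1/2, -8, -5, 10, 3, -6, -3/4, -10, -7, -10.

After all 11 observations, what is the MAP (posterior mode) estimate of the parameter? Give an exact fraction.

obs 1: x=-5/2 → posterior Normal(6/13, 21/13)
obs 2: x=-1/2 → posterior Normal(3/19, 21/19)
obs 3: x=-8 → posterior Normal(-9/5, 21/25)
obs 4: x=-5 → posterior Normal(-75/31, 21/31)
obs 5: x=10 → posterior Normal(-15/37, 21/37)
obs 6: x=3 → posterior Normal(3/43, 21/43)
obs 7: x=-6 → posterior Normal(-33/49, 3/7)
obs 8: x=-3/4 → posterior Normal(-15/22, 21/55)
obs 9: x=-10 → posterior Normal(-195/122, 21/61)
obs 10: x=-7 → posterior Normal(-279/134, 21/67)
obs 11: x=-10 → posterior Normal(-399/146, 21/73)

-399/146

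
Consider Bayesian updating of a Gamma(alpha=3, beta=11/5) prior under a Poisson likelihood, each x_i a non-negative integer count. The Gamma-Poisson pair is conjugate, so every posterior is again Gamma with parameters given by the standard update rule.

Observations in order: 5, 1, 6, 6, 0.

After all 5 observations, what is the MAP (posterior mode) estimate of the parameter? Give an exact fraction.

obs 1: x=5 → posterior Gamma(8, 16/5)
obs 2: x=1 → posterior Gamma(9, 21/5)
obs 3: x=6 → posterior Gamma(15, 26/5)
obs 4: x=6 → posterior Gamma(21, 31/5)
obs 5: x=0 → posterior Gamma(21, 36/5)

25/9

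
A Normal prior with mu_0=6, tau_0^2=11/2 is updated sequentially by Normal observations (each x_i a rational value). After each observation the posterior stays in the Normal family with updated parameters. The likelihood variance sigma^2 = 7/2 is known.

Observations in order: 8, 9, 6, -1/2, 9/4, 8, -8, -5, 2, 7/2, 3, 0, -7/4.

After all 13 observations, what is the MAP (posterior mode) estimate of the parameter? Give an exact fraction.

obs 1: x=8 → posterior Normal(65/9, 77/36)
obs 2: x=9 → posterior Normal(229/29, 77/58)
obs 3: x=6 → posterior Normal(59/8, 77/80)
obs 4: x=-1/2 → posterior Normal(193/34, 77/102)
obs 5: x=9/4 → posterior Normal(1257/248, 77/124)
obs 6: x=8 → posterior Normal(1609/292, 77/146)
obs 7: x=-8 → posterior Normal(419/112, 11/24)
obs 8: x=-5 → posterior Normal(1037/380, 77/190)
obs 9: x=2 → posterior Normal(1125/424, 77/212)
obs 10: x=7/2 → posterior Normal(1279/468, 77/234)
obs 11: x=3 → posterior Normal(1411/512, 77/256)
obs 12: x=0 → posterior Normal(1411/556, 77/278)
obs 13: x=-7/4 → posterior Normal(667/300, 77/300)

667/300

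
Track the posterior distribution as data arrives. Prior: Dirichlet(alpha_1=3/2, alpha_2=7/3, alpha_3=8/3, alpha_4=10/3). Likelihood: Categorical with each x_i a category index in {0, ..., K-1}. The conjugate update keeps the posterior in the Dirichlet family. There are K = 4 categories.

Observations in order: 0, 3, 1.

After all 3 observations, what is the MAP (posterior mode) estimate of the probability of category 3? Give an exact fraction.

obs 1: x=0 → posterior Dirichlet(5/2, 7/3, 8/3, 10/3)
obs 2: x=3 → posterior Dirichlet(5/2, 7/3, 8/3, 13/3)
obs 3: x=1 → posterior Dirichlet(5/2, 10/3, 8/3, 13/3)

20/53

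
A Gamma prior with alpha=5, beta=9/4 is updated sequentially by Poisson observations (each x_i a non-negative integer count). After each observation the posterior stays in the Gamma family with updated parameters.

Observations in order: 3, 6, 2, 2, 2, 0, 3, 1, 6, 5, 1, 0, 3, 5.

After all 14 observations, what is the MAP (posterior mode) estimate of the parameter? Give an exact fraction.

obs 1: x=3 → posterior Gamma(8, 13/4)
obs 2: x=6 → posterior Gamma(14, 17/4)
obs 3: x=2 → posterior Gamma(16, 21/4)
obs 4: x=2 → posterior Gamma(18, 25/4)
obs 5: x=2 → posterior Gamma(20, 29/4)
obs 6: x=0 → posterior Gamma(20, 33/4)
obs 7: x=3 → posterior Gamma(23, 37/4)
obs 8: x=1 → posterior Gamma(24, 41/4)
obs 9: x=6 → posterior Gamma(30, 45/4)
obs 10: x=5 → posterior Gamma(35, 49/4)
obs 11: x=1 → posterior Gamma(36, 53/4)
obs 12: x=0 → posterior Gamma(36, 57/4)
obs 13: x=3 → posterior Gamma(39, 61/4)
obs 14: x=5 → posterior Gamma(44, 65/4)

172/65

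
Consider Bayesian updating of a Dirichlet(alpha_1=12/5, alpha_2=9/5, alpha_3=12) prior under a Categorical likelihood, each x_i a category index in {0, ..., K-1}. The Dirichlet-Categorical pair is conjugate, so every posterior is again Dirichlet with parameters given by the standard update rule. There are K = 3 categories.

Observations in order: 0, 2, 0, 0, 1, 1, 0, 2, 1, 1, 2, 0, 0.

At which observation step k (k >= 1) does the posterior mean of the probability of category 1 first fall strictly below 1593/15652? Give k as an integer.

k = 2

obs 1: x=0 → posterior Dirichlet(17/5, 9/5, 12)
obs 2: x=2 → posterior Dirichlet(17/5, 9/5, 13)
obs 3: x=0 → posterior Dirichlet(22/5, 9/5, 13)
obs 4: x=0 → posterior Dirichlet(27/5, 9/5, 13)
obs 5: x=1 → posterior Dirichlet(27/5, 14/5, 13)
obs 6: x=1 → posterior Dirichlet(27/5, 19/5, 13)
obs 7: x=0 → posterior Dirichlet(32/5, 19/5, 13)
obs 8: x=2 → posterior Dirichlet(32/5, 19/5, 14)
obs 9: x=1 → posterior Dirichlet(32/5, 24/5, 14)
obs 10: x=1 → posterior Dirichlet(32/5, 29/5, 14)
obs 11: x=2 → posterior Dirichlet(32/5, 29/5, 15)
obs 12: x=0 → posterior Dirichlet(37/5, 29/5, 15)
obs 13: x=0 → posterior Dirichlet(42/5, 29/5, 15)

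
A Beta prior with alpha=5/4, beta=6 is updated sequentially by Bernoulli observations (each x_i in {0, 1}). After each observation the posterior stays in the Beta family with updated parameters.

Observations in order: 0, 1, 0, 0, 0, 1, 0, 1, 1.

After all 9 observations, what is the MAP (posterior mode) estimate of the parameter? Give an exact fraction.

obs 1: x=0 → posterior Beta(5/4, 7)
obs 2: x=1 → posterior Beta(9/4, 7)
obs 3: x=0 → posterior Beta(9/4, 8)
obs 4: x=0 → posterior Beta(9/4, 9)
obs 5: x=0 → posterior Beta(9/4, 10)
obs 6: x=1 → posterior Beta(13/4, 10)
obs 7: x=0 → posterior Beta(13/4, 11)
obs 8: x=1 → posterior Beta(17/4, 11)
obs 9: x=1 → posterior Beta(21/4, 11)

17/57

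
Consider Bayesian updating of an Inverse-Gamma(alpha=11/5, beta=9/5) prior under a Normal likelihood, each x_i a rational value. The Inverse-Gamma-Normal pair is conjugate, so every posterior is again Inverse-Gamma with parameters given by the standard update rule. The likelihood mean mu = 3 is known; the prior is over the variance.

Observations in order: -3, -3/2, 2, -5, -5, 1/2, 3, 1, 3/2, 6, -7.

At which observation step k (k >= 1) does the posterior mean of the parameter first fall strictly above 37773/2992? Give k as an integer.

obs 1: x=-3 → posterior Inverse-Gamma(27/10, 99/5)
obs 2: x=-3/2 → posterior Inverse-Gamma(16/5, 1197/40)
obs 3: x=2 → posterior Inverse-Gamma(37/10, 1217/40)
obs 4: x=-5 → posterior Inverse-Gamma(21/5, 2497/40)
obs 5: x=-5 → posterior Inverse-Gamma(47/10, 3777/40)
obs 6: x=1/2 → posterior Inverse-Gamma(26/5, 1951/20)
obs 7: x=3 → posterior Inverse-Gamma(57/10, 1951/20)
obs 8: x=1 → posterior Inverse-Gamma(31/5, 1991/20)
obs 9: x=3/2 → posterior Inverse-Gamma(67/10, 4027/40)
obs 10: x=6 → posterior Inverse-Gamma(36/5, 4207/40)
obs 11: x=-7 → posterior Inverse-Gamma(77/10, 6207/40)

k = 2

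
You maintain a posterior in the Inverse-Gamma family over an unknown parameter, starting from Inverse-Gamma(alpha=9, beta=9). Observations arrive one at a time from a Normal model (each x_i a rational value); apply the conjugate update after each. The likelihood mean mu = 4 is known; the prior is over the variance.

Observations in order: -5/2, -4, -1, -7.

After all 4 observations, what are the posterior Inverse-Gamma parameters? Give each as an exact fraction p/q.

obs 1: x=-5/2 → posterior Inverse-Gamma(19/2, 241/8)
obs 2: x=-4 → posterior Inverse-Gamma(10, 497/8)
obs 3: x=-1 → posterior Inverse-Gamma(21/2, 597/8)
obs 4: x=-7 → posterior Inverse-Gamma(11, 1081/8)

alpha=11, beta=1081/8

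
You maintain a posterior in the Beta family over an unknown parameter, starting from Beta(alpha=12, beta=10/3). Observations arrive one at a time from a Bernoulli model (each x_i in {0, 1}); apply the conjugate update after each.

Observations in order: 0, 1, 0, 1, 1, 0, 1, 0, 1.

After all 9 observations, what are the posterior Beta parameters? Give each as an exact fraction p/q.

obs 1: x=0 → posterior Beta(12, 13/3)
obs 2: x=1 → posterior Beta(13, 13/3)
obs 3: x=0 → posterior Beta(13, 16/3)
obs 4: x=1 → posterior Beta(14, 16/3)
obs 5: x=1 → posterior Beta(15, 16/3)
obs 6: x=0 → posterior Beta(15, 19/3)
obs 7: x=1 → posterior Beta(16, 19/3)
obs 8: x=0 → posterior Beta(16, 22/3)
obs 9: x=1 → posterior Beta(17, 22/3)

alpha=17, beta=22/3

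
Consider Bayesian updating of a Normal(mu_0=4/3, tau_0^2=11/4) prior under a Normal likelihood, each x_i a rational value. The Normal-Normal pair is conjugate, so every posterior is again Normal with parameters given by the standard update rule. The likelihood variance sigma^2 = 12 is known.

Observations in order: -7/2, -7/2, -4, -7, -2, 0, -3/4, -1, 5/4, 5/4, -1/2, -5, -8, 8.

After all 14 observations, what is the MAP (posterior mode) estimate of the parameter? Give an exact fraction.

obs 1: x=-7/2 → posterior Normal(51/118, 132/59)
obs 2: x=-7/2 → posterior Normal(-13/70, 66/35)
obs 3: x=-4 → posterior Normal(-19/27, 44/27)
obs 4: x=-7 → posterior Normal(-67/46, 33/23)
obs 5: x=-2 → posterior Normal(-156/103, 132/103)
obs 6: x=0 → posterior Normal(-26/19, 22/19)
obs 7: x=-3/4 → posterior Normal(-657/500, 132/125)
obs 8: x=-1 → posterior Normal(-701/544, 33/34)
obs 9: x=5/4 → posterior Normal(-323/294, 44/49)
obs 10: x=5/4 → posterior Normal(-591/632, 66/79)
obs 11: x=-1/2 → posterior Normal(-613/676, 132/169)
obs 12: x=-5 → posterior Normal(-833/720, 11/15)
obs 13: x=-8 → posterior Normal(-1185/764, 132/191)
obs 14: x=8 → posterior Normal(-833/808, 66/101)

-833/808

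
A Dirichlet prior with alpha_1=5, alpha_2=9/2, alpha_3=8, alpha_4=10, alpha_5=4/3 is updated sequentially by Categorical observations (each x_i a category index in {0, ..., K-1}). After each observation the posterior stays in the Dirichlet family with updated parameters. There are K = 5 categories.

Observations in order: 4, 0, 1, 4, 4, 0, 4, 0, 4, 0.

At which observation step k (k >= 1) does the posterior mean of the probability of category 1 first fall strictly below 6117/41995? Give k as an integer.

k = 9

obs 1: x=4 → posterior Dirichlet(5, 9/2, 8, 10, 7/3)
obs 2: x=0 → posterior Dirichlet(6, 9/2, 8, 10, 7/3)
obs 3: x=1 → posterior Dirichlet(6, 11/2, 8, 10, 7/3)
obs 4: x=4 → posterior Dirichlet(6, 11/2, 8, 10, 10/3)
obs 5: x=4 → posterior Dirichlet(6, 11/2, 8, 10, 13/3)
obs 6: x=0 → posterior Dirichlet(7, 11/2, 8, 10, 13/3)
obs 7: x=4 → posterior Dirichlet(7, 11/2, 8, 10, 16/3)
obs 8: x=0 → posterior Dirichlet(8, 11/2, 8, 10, 16/3)
obs 9: x=4 → posterior Dirichlet(8, 11/2, 8, 10, 19/3)
obs 10: x=0 → posterior Dirichlet(9, 11/2, 8, 10, 19/3)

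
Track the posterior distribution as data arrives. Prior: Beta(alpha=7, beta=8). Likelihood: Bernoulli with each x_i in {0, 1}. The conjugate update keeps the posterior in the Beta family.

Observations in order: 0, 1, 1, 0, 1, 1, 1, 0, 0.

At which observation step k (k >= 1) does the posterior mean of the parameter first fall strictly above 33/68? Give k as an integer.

obs 1: x=0 → posterior Beta(7, 9)
obs 2: x=1 → posterior Beta(8, 9)
obs 3: x=1 → posterior Beta(9, 9)
obs 4: x=0 → posterior Beta(9, 10)
obs 5: x=1 → posterior Beta(10, 10)
obs 6: x=1 → posterior Beta(11, 10)
obs 7: x=1 → posterior Beta(12, 10)
obs 8: x=0 → posterior Beta(12, 11)
obs 9: x=0 → posterior Beta(12, 12)

k = 3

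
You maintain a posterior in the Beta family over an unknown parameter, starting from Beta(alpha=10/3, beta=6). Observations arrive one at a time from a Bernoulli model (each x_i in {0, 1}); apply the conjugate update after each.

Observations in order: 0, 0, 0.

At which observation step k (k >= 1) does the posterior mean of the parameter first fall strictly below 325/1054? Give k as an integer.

k = 2

obs 1: x=0 → posterior Beta(10/3, 7)
obs 2: x=0 → posterior Beta(10/3, 8)
obs 3: x=0 → posterior Beta(10/3, 9)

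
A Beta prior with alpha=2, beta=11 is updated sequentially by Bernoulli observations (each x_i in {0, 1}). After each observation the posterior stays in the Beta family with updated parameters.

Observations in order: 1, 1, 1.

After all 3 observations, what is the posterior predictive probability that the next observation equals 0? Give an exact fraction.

obs 1: x=1 → posterior Beta(3, 11)
obs 2: x=1 → posterior Beta(4, 11)
obs 3: x=1 → posterior Beta(5, 11)

11/16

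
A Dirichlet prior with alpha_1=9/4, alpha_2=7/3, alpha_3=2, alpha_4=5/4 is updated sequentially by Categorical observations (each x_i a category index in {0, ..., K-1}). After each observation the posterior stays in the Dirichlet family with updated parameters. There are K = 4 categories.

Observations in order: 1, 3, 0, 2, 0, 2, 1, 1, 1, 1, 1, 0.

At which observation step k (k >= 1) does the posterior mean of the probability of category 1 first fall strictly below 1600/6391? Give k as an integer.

obs 1: x=1 → posterior Dirichlet(9/4, 10/3, 2, 5/4)
obs 2: x=3 → posterior Dirichlet(9/4, 10/3, 2, 9/4)
obs 3: x=0 → posterior Dirichlet(13/4, 10/3, 2, 9/4)
obs 4: x=2 → posterior Dirichlet(13/4, 10/3, 3, 9/4)
obs 5: x=0 → posterior Dirichlet(17/4, 10/3, 3, 9/4)
obs 6: x=2 → posterior Dirichlet(17/4, 10/3, 4, 9/4)
obs 7: x=1 → posterior Dirichlet(17/4, 13/3, 4, 9/4)
obs 8: x=1 → posterior Dirichlet(17/4, 16/3, 4, 9/4)
obs 9: x=1 → posterior Dirichlet(17/4, 19/3, 4, 9/4)
obs 10: x=1 → posterior Dirichlet(17/4, 22/3, 4, 9/4)
obs 11: x=1 → posterior Dirichlet(17/4, 25/3, 4, 9/4)
obs 12: x=0 → posterior Dirichlet(21/4, 25/3, 4, 9/4)

k = 6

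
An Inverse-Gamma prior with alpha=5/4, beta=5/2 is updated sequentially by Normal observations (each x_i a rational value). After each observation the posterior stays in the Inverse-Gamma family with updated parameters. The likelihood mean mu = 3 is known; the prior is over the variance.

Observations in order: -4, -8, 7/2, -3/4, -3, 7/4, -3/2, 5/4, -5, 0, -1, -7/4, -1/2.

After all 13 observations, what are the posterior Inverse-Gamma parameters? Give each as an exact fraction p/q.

obs 1: x=-4 → posterior Inverse-Gamma(7/4, 27)
obs 2: x=-8 → posterior Inverse-Gamma(9/4, 175/2)
obs 3: x=7/2 → posterior Inverse-Gamma(11/4, 701/8)
obs 4: x=-3/4 → posterior Inverse-Gamma(13/4, 3029/32)
obs 5: x=-3 → posterior Inverse-Gamma(15/4, 3605/32)
obs 6: x=7/4 → posterior Inverse-Gamma(17/4, 1815/16)
obs 7: x=-3/2 → posterior Inverse-Gamma(19/4, 1977/16)
obs 8: x=5/4 → posterior Inverse-Gamma(21/4, 4003/32)
obs 9: x=-5 → posterior Inverse-Gamma(23/4, 5027/32)
obs 10: x=0 → posterior Inverse-Gamma(25/4, 5171/32)
obs 11: x=-1 → posterior Inverse-Gamma(27/4, 5427/32)
obs 12: x=-7/4 → posterior Inverse-Gamma(29/4, 1447/8)
obs 13: x=-1/2 → posterior Inverse-Gamma(31/4, 187)

alpha=31/4, beta=187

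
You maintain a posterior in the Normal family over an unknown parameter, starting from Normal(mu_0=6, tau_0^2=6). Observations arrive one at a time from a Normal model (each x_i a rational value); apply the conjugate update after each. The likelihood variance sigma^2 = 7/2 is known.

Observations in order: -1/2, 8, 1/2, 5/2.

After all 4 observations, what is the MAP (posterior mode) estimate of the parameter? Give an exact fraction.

168/55

obs 1: x=-1/2 → posterior Normal(36/19, 42/19)
obs 2: x=8 → posterior Normal(132/31, 42/31)
obs 3: x=1/2 → posterior Normal(138/43, 42/43)
obs 4: x=5/2 → posterior Normal(168/55, 42/55)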